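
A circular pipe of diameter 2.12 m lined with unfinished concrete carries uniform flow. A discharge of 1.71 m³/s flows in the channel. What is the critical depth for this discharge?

y_c = 0.604 m

At critical depth, Q² T / (g A³) = 1, i.e. A³/T = Q²/g = 1.71²/9.81 = 0.2981.
Trying y = 0.447 m: A³/T = 0.09205 — low.
Trying y = 0.705 m: A³/T = 0.5417 — high.
Trying y = 0.604 m: A³/T = 0.2976 — matches.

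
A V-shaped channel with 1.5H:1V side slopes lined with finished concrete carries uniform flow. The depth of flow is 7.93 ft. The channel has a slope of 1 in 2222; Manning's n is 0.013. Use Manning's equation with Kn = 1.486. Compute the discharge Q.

Q = 507 ft³/s

For a triangular section with side slope z = 1.5: A = zy² = 1.5×7.93² = 94.33 ft²; P = 2y√(1+z²) = 2×7.93×1.803 = 28.59 ft.
Hydraulic radius R = A/P = 94.33/28.59 = 3.299 ft.
Manning's equation: Q = (1.486/n) A R^(2/3) S^(1/2) = (1.486/0.013) × 94.33 × 3.299^(2/3) × 0.00045^(1/2) = 507 ft³/s.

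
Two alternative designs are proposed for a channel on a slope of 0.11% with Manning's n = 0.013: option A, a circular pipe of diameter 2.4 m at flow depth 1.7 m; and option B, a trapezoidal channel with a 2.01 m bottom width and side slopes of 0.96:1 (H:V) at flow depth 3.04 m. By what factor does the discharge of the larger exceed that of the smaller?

6.97

Channel A: For a circular section of diameter D = 2.4 m at depth y = 1.7 m, the central angle is θ = 2 arccos(1 − 2y/D) = 4.001 rad. Then A = (D²/8)(θ − sin θ) = 3.426 m² and P = Dθ/2 = 4.801 m. Hydraulic radius R = A/P = 3.426/4.801 = 0.7136 m. Q_A = (1/0.013)·3.426·0.7136^(2/3)·√0.0011 = 6.98 m³/s.
Channel B: With bottom width b = 2.01 m and side slope z = 0.96: A = (b + zy)y = (2.01 + 0.96×3.04)×3.04 = 14.98 m²; P = b + 2y√(1+z²) = 2.01 + 2×3.04×1.386 = 10.44 m. Hydraulic radius R = A/P = 14.98/10.44 = 1.435 m. Q_B = (1/0.013)·14.98·1.435^(2/3)·√0.0011 = 48.64 m³/s.
The larger discharge is 48.64 m³/s and the smaller is 6.98 m³/s; the ratio is 6.97.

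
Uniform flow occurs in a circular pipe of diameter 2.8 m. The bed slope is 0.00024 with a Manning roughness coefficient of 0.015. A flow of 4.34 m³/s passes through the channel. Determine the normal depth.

Manning's equation rearranged: A R^(2/3) = nQ / (1·√S) = 0.015 × 4.34 / (√0.00024) = 4.202.
Try y = 1.75 m: A R^(2/3) = 3.468 — short.
Try y = 2.47 m: A R^(2/3) = 5.124 — over.
Try y = 2.01 m: A R^(2/3) = 4.198 — close enough.

y_n = 2.01 m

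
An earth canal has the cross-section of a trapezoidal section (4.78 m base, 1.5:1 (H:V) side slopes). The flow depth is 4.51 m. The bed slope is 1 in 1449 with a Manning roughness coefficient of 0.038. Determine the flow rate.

Q = 65.9 m³/s

With bottom width b = 4.78 m and side slope z = 1.5: A = (b + zy)y = (4.78 + 1.5×4.51)×4.51 = 52.07 m²; P = b + 2y√(1+z²) = 4.78 + 2×4.51×1.803 = 21.04 m.
Hydraulic radius R = A/P = 52.07/21.04 = 2.475 m.
Manning's equation: Q = (1/n) A R^(2/3) S^(1/2) = (1/0.038) × 52.07 × 2.475^(2/3) × 0.0006901^(1/2) = 65.9 m³/s.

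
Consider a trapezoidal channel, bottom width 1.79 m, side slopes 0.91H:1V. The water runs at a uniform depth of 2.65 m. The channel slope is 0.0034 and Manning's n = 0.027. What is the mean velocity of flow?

With bottom width b = 1.79 m and side slope z = 0.91: A = (b + zy)y = (1.79 + 0.91×2.65)×2.65 = 11.13 m²; P = b + 2y√(1+z²) = 1.79 + 2×2.65×1.352 = 8.956 m.
Hydraulic radius R = A/P = 11.13/8.956 = 1.243 m.
From Manning's equation, V = (1/n) R^(2/3) S^(1/2) = (1/0.027) × 1.243^(2/3) × 0.0034^(1/2) = 2.5 m/s.

V = 2.5 m/s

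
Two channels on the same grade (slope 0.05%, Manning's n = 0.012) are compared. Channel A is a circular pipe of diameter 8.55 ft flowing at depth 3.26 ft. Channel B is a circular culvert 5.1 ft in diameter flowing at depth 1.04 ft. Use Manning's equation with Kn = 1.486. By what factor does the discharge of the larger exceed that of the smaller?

13.4

Channel A: For a circular section of diameter D = 8.55 ft at depth y = 3.26 ft, the central angle is θ = 2 arccos(1 − 2y/D) = 2.662 rad. Then A = (D²/8)(θ − sin θ) = 20.11 ft² and P = Dθ/2 = 11.38 ft. Hydraulic radius R = A/P = 20.11/11.38 = 1.767 ft. Q_A = (1.486/0.012)·20.11·1.767^(2/3)·√0.0005 = 81.4 ft³/s.
Channel B: For a circular section of diameter D = 5.1 ft at depth y = 1.04 ft, the central angle is θ = 2 arccos(1 − 2y/D) = 1.874 rad. Then A = (D²/8)(θ − sin θ) = 2.99 ft² and P = Dθ/2 = 4.779 ft. Hydraulic radius R = A/P = 2.99/4.779 = 0.6257 ft. Q_B = (1.486/0.012)·2.99·0.6257^(2/3)·√0.0005 = 6.058 ft³/s.
The larger discharge is 81.4 ft³/s and the smaller is 6.058 ft³/s; the ratio is 13.4.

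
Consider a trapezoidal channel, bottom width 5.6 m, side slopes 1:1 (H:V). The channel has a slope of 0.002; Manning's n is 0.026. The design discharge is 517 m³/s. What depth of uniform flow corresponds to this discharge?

y_n = 8.45 m

Manning's equation rearranged: A R^(2/3) = nQ / (1·√S) = 0.026 × 517 / (√0.002) = 300.6.
At y = 10.5 m: A R^(2/3) = 480.3 — over.
At y = 7.11 m: A R^(2/3) = 208.9 — short.
At y = 8.45 m: A R^(2/3) = 300.4 — ≈ 300.6.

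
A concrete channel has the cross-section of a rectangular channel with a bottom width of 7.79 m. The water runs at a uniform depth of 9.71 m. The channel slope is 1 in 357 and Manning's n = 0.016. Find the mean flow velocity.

V = 6.54 m/s

Flow area A = b·y = 7.79 × 9.71 = 75.64 m². Wetted perimeter P = b + 2y = 7.79 + 2×9.71 = 27.21 m.
Hydraulic radius R = A/P = 75.64/27.21 = 2.78 m.
From Manning's equation, V = (1/n) R^(2/3) S^(1/2) = (1/0.016) × 2.78^(2/3) × 0.002801^(1/2) = 6.54 m/s.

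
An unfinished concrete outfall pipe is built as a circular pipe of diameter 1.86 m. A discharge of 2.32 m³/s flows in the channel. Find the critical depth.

At critical depth, Q² T / (g A³) = 1, i.e. A³/T = Q²/g = 2.32²/9.81 = 0.5487.
Trying y = 0.935 m: A³/T = 1.376 — high.
Trying y = 0.604 m: A³/T = 0.2569 — low.
Trying y = 0.735 m: A³/T = 0.5475 — ≈ 0.5487.

y_c = 0.735 m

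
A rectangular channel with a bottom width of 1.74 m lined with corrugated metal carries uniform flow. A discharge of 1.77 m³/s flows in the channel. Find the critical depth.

For a rectangular channel, critical depth y_c = (q²/g)^(1/3) where q = Q/b = 1.77/1.74 = 1.017 m²/s.
So y_c = (1.017²/9.81)^(1/3) = 0.472 m.

y_c = 0.472 m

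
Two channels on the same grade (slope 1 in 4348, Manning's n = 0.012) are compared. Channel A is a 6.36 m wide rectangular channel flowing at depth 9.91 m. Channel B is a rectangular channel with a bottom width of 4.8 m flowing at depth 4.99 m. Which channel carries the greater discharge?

Channel A: Flow area A = b·y = 6.36 × 9.91 = 63.03 m². Wetted perimeter P = b + 2y = 6.36 + 2×9.91 = 26.18 m. Hydraulic radius R = A/P = 63.03/26.18 = 2.407 m. Q_A = (1/0.012)·63.03·2.407^(2/3)·√0.00023 = 143.1 m³/s.
Channel B: Flow area A = b·y = 4.8 × 4.99 = 23.95 m². Wetted perimeter P = b + 2y = 4.8 + 2×4.99 = 14.78 m. Hydraulic radius R = A/P = 23.95/14.78 = 1.621 m. Q_B = (1/0.012)·23.95·1.621^(2/3)·√0.00023 = 41.76 m³/s.
Q_A = 143.1 m³/s vs Q_B = 41.76 m³/s, so channel A carries more.

channel A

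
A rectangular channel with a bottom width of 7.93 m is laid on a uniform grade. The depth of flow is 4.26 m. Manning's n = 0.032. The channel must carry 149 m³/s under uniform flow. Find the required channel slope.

Flow area A = b·y = 7.93 × 4.26 = 33.78 m². Wetted perimeter P = b + 2y = 7.93 + 2×4.26 = 16.45 m.
Hydraulic radius R = A/P = 33.78/16.45 = 2.054 m.
From Manning's equation, S = [nQ / (1 A R^(2/3))]² = [0.032 × 149 / (1 × 33.78 × 2.054^(2/3))]² = 0.00763.

S = 0.00763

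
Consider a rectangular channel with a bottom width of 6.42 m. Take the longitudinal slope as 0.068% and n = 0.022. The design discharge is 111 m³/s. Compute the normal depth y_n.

Manning's equation rearranged: A R^(2/3) = nQ / (1·√S) = 0.022 × 111 / (√0.00068) = 93.65.
Try y = 5.84 m: A R^(2/3) = 60.92 — too small.
Try y = 10.3 m: A R^(2/3) = 120.1 — too large.
Try y = 8.33 m: A R^(2/3) = 93.64 — close enough.

y_n = 8.33 m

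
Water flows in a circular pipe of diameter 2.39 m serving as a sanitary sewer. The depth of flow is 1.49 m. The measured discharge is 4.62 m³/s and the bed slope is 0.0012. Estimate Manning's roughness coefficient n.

For a circular section of diameter D = 2.39 m at depth y = 1.49 m, the central angle is θ = 2 arccos(1 − 2y/D) = 3.64 rad. Then A = (D²/8)(θ − sin θ) = 2.941 m² and P = Dθ/2 = 4.35 m.
Hydraulic radius R = A/P = 2.941/4.35 = 0.676 m.
Rearranging Manning's equation: n = (1/Q) A R^(2/3) S^(1/2) = (1/4.62) × 2.941 × 0.676^(2/3) × √0.0012 = 0.017.

n = 0.017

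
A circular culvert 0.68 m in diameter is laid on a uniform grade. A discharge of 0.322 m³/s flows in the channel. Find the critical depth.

y_c = 0.357 m

At critical depth, Q² T / (g A³) = 1, i.e. A³/T = Q²/g = 0.322²/9.81 = 0.01057.
At y = 0.434 m: A³/T = 0.02242 — over.
At y = 0.261 m: A³/T = 0.003197 — short.
At y = 0.357 m: A³/T = 0.01061 — matches.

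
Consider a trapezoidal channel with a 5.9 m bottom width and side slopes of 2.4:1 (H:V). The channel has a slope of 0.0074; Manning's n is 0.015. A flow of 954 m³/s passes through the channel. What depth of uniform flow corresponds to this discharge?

Manning's equation rearranged: A R^(2/3) = nQ / (1·√S) = 0.015 × 954 / (√0.0074) = 166.4.
At y = 5.72 m: A R^(2/3) = 241.2 — high.
At y = 4.18 m: A R^(2/3) = 119.7 — low.
At y = 4.85 m: A R^(2/3) = 166.3 — matches.

y_n = 4.85 m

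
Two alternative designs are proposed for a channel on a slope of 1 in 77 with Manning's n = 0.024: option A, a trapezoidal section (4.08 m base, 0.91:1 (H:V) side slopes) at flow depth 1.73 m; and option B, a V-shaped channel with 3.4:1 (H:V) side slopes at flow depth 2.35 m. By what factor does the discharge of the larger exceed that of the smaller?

Channel A: With bottom width b = 4.08 m and side slope z = 0.91: A = (b + zy)y = (4.08 + 0.91×1.73)×1.73 = 9.782 m²; P = b + 2y√(1+z²) = 4.08 + 2×1.73×1.352 = 8.758 m. Hydraulic radius R = A/P = 9.782/8.758 = 1.117 m. Q_A = (1/0.024)·9.782·1.117^(2/3)·√0.01299 = 50 m³/s.
Channel B: For a triangular section with side slope z = 3.4: A = zy² = 3.4×2.35² = 18.78 m²; P = 2y√(1+z²) = 2×2.35×3.544 = 16.66 m. Hydraulic radius R = A/P = 18.78/16.66 = 1.127 m. Q_B = (1/0.024)·18.78·1.127^(2/3)·√0.01299 = 96.57 m³/s.
The larger discharge is 96.57 m³/s and the smaller is 50 m³/s; the ratio is 1.93.

1.93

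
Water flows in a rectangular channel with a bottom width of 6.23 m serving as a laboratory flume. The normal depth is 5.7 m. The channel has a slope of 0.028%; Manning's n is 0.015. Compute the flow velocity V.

Flow area A = b·y = 6.23 × 5.7 = 35.51 m². Wetted perimeter P = b + 2y = 6.23 + 2×5.7 = 17.63 m.
Hydraulic radius R = A/P = 35.51/17.63 = 2.014 m.
From Manning's equation, V = (1/n) R^(2/3) S^(1/2) = (1/0.015) × 2.014^(2/3) × 0.00028^(1/2) = 1.78 m/s.

V = 1.78 m/s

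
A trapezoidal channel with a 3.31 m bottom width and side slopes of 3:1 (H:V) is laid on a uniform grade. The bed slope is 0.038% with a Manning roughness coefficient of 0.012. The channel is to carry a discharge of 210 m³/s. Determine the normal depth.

y_n = 4.42 m

Manning's equation rearranged: A R^(2/3) = nQ / (1·√S) = 0.012 × 210 / (√0.00038) = 129.3.
Trying y = 3.88 m: A R^(2/3) = 94.6 — low.
Trying y = 4.42 m: A R^(2/3) = 129.2 — matches.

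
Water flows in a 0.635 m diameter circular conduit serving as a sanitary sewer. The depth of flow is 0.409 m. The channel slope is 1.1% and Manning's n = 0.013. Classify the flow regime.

supercritical

For a circular section of diameter D = 0.635 m at depth y = 0.409 m, the central angle is θ = 2 arccos(1 − 2y/D) = 3.726 rad. Then A = (D²/8)(θ − sin θ) = 0.2156 m² and P = Dθ/2 = 1.183 m.
Hydraulic radius R = A/P = 0.2156/1.183 = 0.1823 m.
V = (1/n) R^(2/3) √S = (1/0.013) × 0.1823^(2/3) × √0.011 = 2.594 m/s. Hydraulic depth D_h = A/T = 0.2156/0.6081 = 0.3546 m.
Froude number Fr = V/√(g·D_h) = 2.594/√(9.81×0.3546) = 1.39, which is greater than 1, so the flow is supercritical.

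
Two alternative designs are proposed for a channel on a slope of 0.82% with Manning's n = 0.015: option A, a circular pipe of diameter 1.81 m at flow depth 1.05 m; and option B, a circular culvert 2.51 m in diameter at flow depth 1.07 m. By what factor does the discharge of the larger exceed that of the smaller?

1.42

Channel A: For a circular section of diameter D = 1.81 m at depth y = 1.05 m, the central angle is θ = 2 arccos(1 − 2y/D) = 3.463 rad. Then A = (D²/8)(θ − sin θ) = 1.548 m² and P = Dθ/2 = 3.134 m. Hydraulic radius R = A/P = 1.548/3.134 = 0.4938 m. Q_A = (1/0.015)·1.548·0.4938^(2/3)·√0.0082 = 5.838 m³/s.
Channel B: For a circular section of diameter D = 2.51 m at depth y = 1.07 m, the central angle is θ = 2 arccos(1 − 2y/D) = 2.846 rad. Then A = (D²/8)(θ − sin θ) = 2.011 m² and P = Dθ/2 = 3.571 m. Hydraulic radius R = A/P = 2.011/3.571 = 0.5632 m. Q_B = (1/0.015)·2.011·0.5632^(2/3)·√0.0082 = 8.281 m³/s.
The larger discharge is 8.281 m³/s and the smaller is 5.838 m³/s; the ratio is 1.42.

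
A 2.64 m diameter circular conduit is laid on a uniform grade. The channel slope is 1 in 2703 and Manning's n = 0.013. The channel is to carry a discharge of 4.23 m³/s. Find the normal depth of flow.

Manning's equation rearranged: A R^(2/3) = nQ / (1·√S) = 0.013 × 4.23 / (√0.00037) = 2.859.
Trying y = 1.34 m: A R^(2/3) = 2.128 — too small.
Trying y = 1.61 m: A R^(2/3) = 2.858 — ≈ 2.859.

y_n = 1.61 m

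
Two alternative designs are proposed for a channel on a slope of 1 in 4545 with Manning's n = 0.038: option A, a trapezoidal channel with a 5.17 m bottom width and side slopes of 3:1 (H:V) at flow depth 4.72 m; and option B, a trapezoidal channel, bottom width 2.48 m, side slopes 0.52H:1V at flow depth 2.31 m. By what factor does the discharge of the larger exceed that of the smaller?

19

Channel A: With bottom width b = 5.17 m and side slope z = 3: A = (b + zy)y = (5.17 + 3×4.72)×4.72 = 91.24 m²; P = b + 2y√(1+z²) = 5.17 + 2×4.72×3.162 = 35.02 m. Hydraulic radius R = A/P = 91.24/35.02 = 2.605 m. Q_A = (1/0.038)·91.24·2.605^(2/3)·√0.00022 = 67.43 m³/s.
Channel B: With bottom width b = 2.48 m and side slope z = 0.52: A = (b + zy)y = (2.48 + 0.52×2.31)×2.31 = 8.504 m²; P = b + 2y√(1+z²) = 2.48 + 2×2.31×1.127 = 7.687 m. Hydraulic radius R = A/P = 8.504/7.687 = 1.106 m. Q_B = (1/0.038)·8.504·1.106^(2/3)·√0.00022 = 3.55 m³/s.
The larger discharge is 67.43 m³/s and the smaller is 3.55 m³/s; the ratio is 19.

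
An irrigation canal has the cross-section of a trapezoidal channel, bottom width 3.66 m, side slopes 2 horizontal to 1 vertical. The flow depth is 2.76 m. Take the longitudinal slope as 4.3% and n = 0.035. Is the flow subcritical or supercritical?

supercritical

With bottom width b = 3.66 m and side slope z = 2: A = (b + zy)y = (3.66 + 2×2.76)×2.76 = 25.34 m²; P = b + 2y√(1+z²) = 3.66 + 2×2.76×2.236 = 16 m.
Hydraulic radius R = A/P = 25.34/16 = 1.583 m.
V = (1/n) R^(2/3) √S = (1/0.035) × 1.583^(2/3) × √0.043 = 8.048 m/s. Hydraulic depth D_h = A/T = 25.34/14.7 = 1.724 m.
Froude number Fr = V/√(g·D_h) = 8.048/√(9.81×1.724) = 1.96, which is greater than 1, so the flow is supercritical.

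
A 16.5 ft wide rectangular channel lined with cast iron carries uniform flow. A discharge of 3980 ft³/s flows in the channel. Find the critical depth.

For a rectangular channel, critical depth y_c = (q²/g)^(1/3) where q = Q/b = 3980/16.5 = 241.2 ft²/s.
So y_c = (241.2²/32.2)^(1/3) = 12.2 ft.

y_c = 12.2 ft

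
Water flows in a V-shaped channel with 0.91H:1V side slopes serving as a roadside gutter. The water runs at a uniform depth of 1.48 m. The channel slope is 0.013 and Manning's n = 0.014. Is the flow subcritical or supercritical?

For a triangular section with side slope z = 0.91: A = zy² = 0.91×1.48² = 1.993 m²; P = 2y√(1+z²) = 2×1.48×1.352 = 4.002 m.
Hydraulic radius R = A/P = 1.993/4.002 = 0.4981 m.
V = (1/n) R^(2/3) √S = (1/0.014) × 0.4981^(2/3) × √0.013 = 5.117 m/s. Hydraulic depth D_h = A/T = 1.993/2.694 = 0.74 m.
Froude number Fr = V/√(g·D_h) = 5.117/√(9.81×0.74) = 1.9, which is greater than 1, so the flow is supercritical.

supercritical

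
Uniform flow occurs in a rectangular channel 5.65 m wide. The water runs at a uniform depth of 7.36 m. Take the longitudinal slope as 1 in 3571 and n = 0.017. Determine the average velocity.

V = 1.58 m/s

Flow area A = b·y = 5.65 × 7.36 = 41.58 m². Wetted perimeter P = b + 2y = 5.65 + 2×7.36 = 20.37 m.
Hydraulic radius R = A/P = 41.58/20.37 = 2.041 m.
From Manning's equation, V = (1/n) R^(2/3) S^(1/2) = (1/0.017) × 2.041^(2/3) × 0.00028^(1/2) = 1.58 m/s.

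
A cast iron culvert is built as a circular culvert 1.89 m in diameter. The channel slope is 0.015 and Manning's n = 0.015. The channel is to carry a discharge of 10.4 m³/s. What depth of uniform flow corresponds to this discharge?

Manning's equation rearranged: A R^(2/3) = nQ / (1·√S) = 0.015 × 10.4 / (√0.015) = 1.274.
Try y = 1.47 m: A R^(2/3) = 1.616 — high.
Try y = 0.918 m: A R^(2/3) = 0.8099 — low.
Try y = 1.22 m: A R^(2/3) = 1.275 — close enough.

y_n = 1.22 m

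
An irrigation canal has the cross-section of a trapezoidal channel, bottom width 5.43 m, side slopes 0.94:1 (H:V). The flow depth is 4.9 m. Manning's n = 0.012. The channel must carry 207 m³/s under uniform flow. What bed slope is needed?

With bottom width b = 5.43 m and side slope z = 0.94: A = (b + zy)y = (5.43 + 0.94×4.9)×4.9 = 49.18 m²; P = b + 2y√(1+z²) = 5.43 + 2×4.9×1.372 = 18.88 m.
Hydraulic radius R = A/P = 49.18/18.88 = 2.605 m.
From Manning's equation, S = [nQ / (1 A R^(2/3))]² = [0.012 × 207 / (1 × 49.18 × 2.605^(2/3))]² = 0.000712.

S = 0.000712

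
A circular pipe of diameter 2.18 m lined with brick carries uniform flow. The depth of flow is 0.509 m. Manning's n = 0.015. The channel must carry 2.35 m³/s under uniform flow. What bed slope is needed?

For a circular section of diameter D = 2.18 m at depth y = 0.509 m, the central angle is θ = 2 arccos(1 − 2y/D) = 2.017 rad. Then A = (D²/8)(θ − sin θ) = 0.6625 m² and P = Dθ/2 = 2.199 m.
Hydraulic radius R = A/P = 0.6625/2.199 = 0.3013 m.
From Manning's equation, S = [nQ / (1 A R^(2/3))]² = [0.015 × 2.35 / (1 × 0.6625 × 0.3013^(2/3))]² = 0.014.

S = 0.014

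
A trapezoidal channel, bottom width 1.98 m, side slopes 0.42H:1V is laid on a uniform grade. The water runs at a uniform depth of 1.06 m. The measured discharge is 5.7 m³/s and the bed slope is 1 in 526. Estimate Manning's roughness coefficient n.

With bottom width b = 1.98 m and side slope z = 0.42: A = (b + zy)y = (1.98 + 0.42×1.06)×1.06 = 2.571 m²; P = b + 2y√(1+z²) = 1.98 + 2×1.06×1.085 = 4.279 m.
Hydraulic radius R = A/P = 2.571/4.279 = 0.6007 m.
Rearranging Manning's equation: n = (1/Q) A R^(2/3) S^(1/2) = (1/5.7) × 2.571 × 0.6007^(2/3) × √0.001901 = 0.014.

n = 0.014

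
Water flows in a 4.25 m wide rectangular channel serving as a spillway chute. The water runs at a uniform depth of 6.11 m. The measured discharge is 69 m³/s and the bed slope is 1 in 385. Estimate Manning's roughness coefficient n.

Flow area A = b·y = 4.25 × 6.11 = 25.97 m². Wetted perimeter P = b + 2y = 4.25 + 2×6.11 = 16.47 m.
Hydraulic radius R = A/P = 25.97/16.47 = 1.577 m.
Rearranging Manning's equation: n = (1/Q) A R^(2/3) S^(1/2) = (1/69) × 25.97 × 1.577^(2/3) × √0.002597 = 0.026.

n = 0.026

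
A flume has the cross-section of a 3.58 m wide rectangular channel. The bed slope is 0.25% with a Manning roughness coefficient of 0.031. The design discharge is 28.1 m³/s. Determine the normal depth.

Manning's equation rearranged: A R^(2/3) = nQ / (1·√S) = 0.031 × 28.1 / (√0.0025) = 17.42.
Try y = 3.46 m: A R^(2/3) = 13.83 — too small.
Try y = 5.18 m: A R^(2/3) = 22.43 — too large.
Try y = 4.19 m: A R^(2/3) = 17.45 — ≈ 17.42.

y_n = 4.19 m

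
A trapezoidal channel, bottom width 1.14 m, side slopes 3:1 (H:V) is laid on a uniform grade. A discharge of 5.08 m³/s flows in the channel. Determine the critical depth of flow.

y_c = 0.732 m

At critical depth, Q² T / (g A³) = 1, i.e. A³/T = Q²/g = 5.08²/9.81 = 2.631.
Trying y = 0.803 m: A³/T = 3.885 — over.
Trying y = 0.548 m: A³/T = 0.8019 — short.
Trying y = 0.732 m: A³/T = 2.632 — close enough.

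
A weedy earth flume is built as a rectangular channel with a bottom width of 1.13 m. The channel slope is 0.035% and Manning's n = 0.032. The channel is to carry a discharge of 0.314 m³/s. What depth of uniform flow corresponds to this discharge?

Manning's equation rearranged: A R^(2/3) = nQ / (1·√S) = 0.032 × 0.314 / (√0.00035) = 0.5371.
At y = 1.2 m: A R^(2/3) = 0.7166 — high.
At y = 0.817 m: A R^(2/3) = 0.4444 — low.
At y = 0.949 m: A R^(2/3) = 0.5368 — close enough.

y_n = 0.949 m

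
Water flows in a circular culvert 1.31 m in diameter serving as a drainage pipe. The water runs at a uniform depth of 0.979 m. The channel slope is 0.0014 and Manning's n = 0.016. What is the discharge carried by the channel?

Q = 1.36 m³/s

For a circular section of diameter D = 1.31 m at depth y = 0.979 m, the central angle is θ = 2 arccos(1 − 2y/D) = 4.176 rad. Then A = (D²/8)(θ − sin θ) = 1.08 m² and P = Dθ/2 = 2.736 m.
Hydraulic radius R = A/P = 1.08/2.736 = 0.3949 m.
Manning's equation: Q = (1/n) A R^(2/3) S^(1/2) = (1/0.016) × 1.08 × 0.3949^(2/3) × 0.0014^(1/2) = 1.36 m³/s.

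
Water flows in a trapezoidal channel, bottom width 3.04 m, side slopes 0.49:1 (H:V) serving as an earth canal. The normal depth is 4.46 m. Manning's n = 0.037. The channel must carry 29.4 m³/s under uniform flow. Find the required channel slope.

S = 0.000998

With bottom width b = 3.04 m and side slope z = 0.49: A = (b + zy)y = (3.04 + 0.49×4.46)×4.46 = 23.31 m²; P = b + 2y√(1+z²) = 3.04 + 2×4.46×1.114 = 12.97 m.
Hydraulic radius R = A/P = 23.31/12.97 = 1.796 m.
From Manning's equation, S = [nQ / (1 A R^(2/3))]² = [0.037 × 29.4 / (1 × 23.31 × 1.796^(2/3))]² = 0.000998.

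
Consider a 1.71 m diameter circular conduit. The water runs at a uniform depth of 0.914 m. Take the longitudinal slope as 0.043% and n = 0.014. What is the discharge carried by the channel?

Q = 1.08 m³/s

For a circular section of diameter D = 1.71 m at depth y = 0.914 m, the central angle is θ = 2 arccos(1 − 2y/D) = 3.28 rad. Then A = (D²/8)(θ − sin θ) = 1.249 m² and P = Dθ/2 = 2.804 m.
Hydraulic radius R = A/P = 1.249/2.804 = 0.4454 m.
Manning's equation: Q = (1/n) A R^(2/3) S^(1/2) = (1/0.014) × 1.249 × 0.4454^(2/3) × 0.00043^(1/2) = 1.08 m³/s.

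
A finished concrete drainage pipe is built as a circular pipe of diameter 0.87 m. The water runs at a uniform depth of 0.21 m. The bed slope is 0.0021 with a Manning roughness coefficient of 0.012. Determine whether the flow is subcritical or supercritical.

subcritical

For a circular section of diameter D = 0.87 m at depth y = 0.21 m, the central angle is θ = 2 arccos(1 − 2y/D) = 2.054 rad. Then A = (D²/8)(θ − sin θ) = 0.1106 m² and P = Dθ/2 = 0.8936 m.
Hydraulic radius R = A/P = 0.1106/0.8936 = 0.1238 m.
V = (1/n) R^(2/3) √S = (1/0.012) × 0.1238^(2/3) × √0.0021 = 0.9484 m/s. Hydraulic depth D_h = A/T = 0.1106/0.7446 = 0.1485 m.
Froude number Fr = V/√(g·D_h) = 0.9484/√(9.81×0.1485) = 0.786, which is less than 1, so the flow is subcritical.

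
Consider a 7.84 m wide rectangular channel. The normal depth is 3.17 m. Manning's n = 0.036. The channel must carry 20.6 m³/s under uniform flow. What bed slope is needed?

Flow area A = b·y = 7.84 × 3.17 = 24.85 m². Wetted perimeter P = b + 2y = 7.84 + 2×3.17 = 14.18 m.
Hydraulic radius R = A/P = 24.85/14.18 = 1.753 m.
From Manning's equation, S = [nQ / (1 A R^(2/3))]² = [0.036 × 20.6 / (1 × 24.85 × 1.753^(2/3))]² = 0.000421.

S = 0.000421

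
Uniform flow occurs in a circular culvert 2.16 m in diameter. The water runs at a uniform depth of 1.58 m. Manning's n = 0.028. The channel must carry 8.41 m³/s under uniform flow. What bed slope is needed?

For a circular section of diameter D = 2.16 m at depth y = 1.58 m, the central angle is θ = 2 arccos(1 − 2y/D) = 4.104 rad. Then A = (D²/8)(θ − sin θ) = 2.872 m² and P = Dθ/2 = 4.433 m.
Hydraulic radius R = A/P = 2.872/4.433 = 0.648 m.
From Manning's equation, S = [nQ / (1 A R^(2/3))]² = [0.028 × 8.41 / (1 × 2.872 × 0.648^(2/3))]² = 0.012.

S = 0.012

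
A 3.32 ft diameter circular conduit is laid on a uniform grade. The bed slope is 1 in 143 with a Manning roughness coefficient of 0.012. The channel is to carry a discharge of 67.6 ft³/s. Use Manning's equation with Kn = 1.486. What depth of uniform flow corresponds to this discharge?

y_n = 2.36 ft

Manning's equation rearranged: A R^(2/3) = nQ / (1.486·√S) = 0.012 × 67.6 / (1.486 × √0.006993) = 6.528.
Trying y = 2.6 ft: A R^(2/3) = 7.314 — high.
Trying y = 2.36 ft: A R^(2/3) = 6.53 — ≈ 6.528.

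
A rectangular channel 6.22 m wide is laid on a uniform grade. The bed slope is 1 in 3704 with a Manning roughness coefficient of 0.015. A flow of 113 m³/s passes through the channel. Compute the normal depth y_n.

y_n = 9.42 m

Manning's equation rearranged: A R^(2/3) = nQ / (1·√S) = 0.015 × 113 / (√0.00027) = 103.2.
Trying y = 6.58 m: A R^(2/3) = 67.37 — too small.
Trying y = 11.3 m: A R^(2/3) = 127.3 — too large.
Trying y = 9.42 m: A R^(2/3) = 103.2 — matches.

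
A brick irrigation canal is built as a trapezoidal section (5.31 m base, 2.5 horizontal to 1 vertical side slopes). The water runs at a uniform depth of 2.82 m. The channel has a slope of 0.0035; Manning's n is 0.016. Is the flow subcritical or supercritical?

supercritical

With bottom width b = 5.31 m and side slope z = 2.5: A = (b + zy)y = (5.31 + 2.5×2.82)×2.82 = 34.86 m²; P = b + 2y√(1+z²) = 5.31 + 2×2.82×2.693 = 20.5 m.
Hydraulic radius R = A/P = 34.86/20.5 = 1.701 m.
V = (1/n) R^(2/3) √S = (1/0.016) × 1.701^(2/3) × √0.0035 = 5.268 m/s. Hydraulic depth D_h = A/T = 34.86/19.41 = 1.796 m.
Froude number Fr = V/√(g·D_h) = 5.268/√(9.81×1.796) = 1.26, which is greater than 1, so the flow is supercritical.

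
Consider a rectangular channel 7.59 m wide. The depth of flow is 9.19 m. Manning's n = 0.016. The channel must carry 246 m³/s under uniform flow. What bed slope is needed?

Flow area A = b·y = 7.59 × 9.19 = 69.75 m². Wetted perimeter P = b + 2y = 7.59 + 2×9.19 = 25.97 m.
Hydraulic radius R = A/P = 69.75/25.97 = 2.686 m.
From Manning's equation, S = [nQ / (1 A R^(2/3))]² = [0.016 × 246 / (1 × 69.75 × 2.686^(2/3))]² = 0.000853.

S = 0.000853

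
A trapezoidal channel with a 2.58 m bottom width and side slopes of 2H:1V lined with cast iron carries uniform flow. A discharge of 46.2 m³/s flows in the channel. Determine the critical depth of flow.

y_c = 2 m

At critical depth, Q² T / (g A³) = 1, i.e. A³/T = Q²/g = 46.2²/9.81 = 217.6.
Try y = 2.47 m: A³/T = 514.3 — over.
Try y = 1.39 m: A³/T = 50.81 — short.
Try y = 2 m: A³/T = 215.4 — ≈ 217.6.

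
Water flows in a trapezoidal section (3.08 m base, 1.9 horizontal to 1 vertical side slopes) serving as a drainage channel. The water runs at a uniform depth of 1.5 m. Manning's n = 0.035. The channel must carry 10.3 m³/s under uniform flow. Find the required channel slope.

S = 0.0018

With bottom width b = 3.08 m and side slope z = 1.9: A = (b + zy)y = (3.08 + 1.9×1.5)×1.5 = 8.895 m²; P = b + 2y√(1+z²) = 3.08 + 2×1.5×2.147 = 9.521 m.
Hydraulic radius R = A/P = 8.895/9.521 = 0.9342 m.
From Manning's equation, S = [nQ / (1 A R^(2/3))]² = [0.035 × 10.3 / (1 × 8.895 × 0.9342^(2/3))]² = 0.0018.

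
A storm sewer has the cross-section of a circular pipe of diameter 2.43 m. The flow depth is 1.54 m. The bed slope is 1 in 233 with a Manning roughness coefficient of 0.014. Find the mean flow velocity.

V = 3.66 m/s

For a circular section of diameter D = 2.43 m at depth y = 1.54 m, the central angle is θ = 2 arccos(1 − 2y/D) = 3.683 rad. Then A = (D²/8)(θ − sin θ) = 3.099 m² and P = Dθ/2 = 4.475 m.
Hydraulic radius R = A/P = 3.099/4.475 = 0.6925 m.
From Manning's equation, V = (1/n) R^(2/3) S^(1/2) = (1/0.014) × 0.6925^(2/3) × 0.004292^(1/2) = 3.66 m/s.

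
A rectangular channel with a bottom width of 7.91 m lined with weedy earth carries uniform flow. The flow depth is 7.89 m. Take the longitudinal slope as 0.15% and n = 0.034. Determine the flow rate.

Flow area A = b·y = 7.91 × 7.89 = 62.41 m². Wetted perimeter P = b + 2y = 7.91 + 2×7.89 = 23.69 m.
Hydraulic radius R = A/P = 62.41/23.69 = 2.634 m.
Manning's equation: Q = (1/n) A R^(2/3) S^(1/2) = (1/0.034) × 62.41 × 2.634^(2/3) × 0.0015^(1/2) = 136 m³/s.

Q = 136 m³/s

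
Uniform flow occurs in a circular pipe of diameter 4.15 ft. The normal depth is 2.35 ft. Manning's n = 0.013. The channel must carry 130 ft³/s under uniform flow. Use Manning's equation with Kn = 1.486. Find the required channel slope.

For a circular section of diameter D = 4.15 ft at depth y = 2.35 ft, the central angle is θ = 2 arccos(1 − 2y/D) = 3.407 rad. Then A = (D²/8)(θ − sin θ) = 7.901 ft² and P = Dθ/2 = 7.07 ft.
Hydraulic radius R = A/P = 7.901/7.07 = 1.117 ft.
From Manning's equation, S = [nQ / (1.486 A R^(2/3))]² = [0.013 × 130 / (1.486 × 7.901 × 1.117^(2/3))]² = 0.0179.

S = 0.0179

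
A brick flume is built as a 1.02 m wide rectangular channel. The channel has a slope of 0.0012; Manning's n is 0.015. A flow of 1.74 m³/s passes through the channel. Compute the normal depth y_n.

y_n = 1.42 m

Manning's equation rearranged: A R^(2/3) = nQ / (1·√S) = 0.015 × 1.74 / (√0.0012) = 0.7534.
Trying y = 1.74 m: A R^(2/3) = 0.9545 — high.
Trying y = 0.97 m: A R^(2/3) = 0.4765 — low.
Trying y = 1.42 m: A R^(2/3) = 0.7535 — ≈ 0.7534.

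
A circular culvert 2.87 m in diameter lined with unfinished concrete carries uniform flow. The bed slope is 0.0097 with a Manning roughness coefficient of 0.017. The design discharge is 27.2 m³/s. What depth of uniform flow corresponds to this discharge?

Manning's equation rearranged: A R^(2/3) = nQ / (1·√S) = 0.017 × 27.2 / (√0.0097) = 4.695.
Trying y = 1.54 m: A R^(2/3) = 2.917 — too small.
Trying y = 2.6 m: A R^(2/3) = 5.54 — too large.
Trying y = 2.14 m: A R^(2/3) = 4.696 — matches.

y_n = 2.14 m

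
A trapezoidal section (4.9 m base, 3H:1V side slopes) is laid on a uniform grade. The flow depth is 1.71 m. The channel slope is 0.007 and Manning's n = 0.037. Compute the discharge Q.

With bottom width b = 4.9 m and side slope z = 3: A = (b + zy)y = (4.9 + 3×1.71)×1.71 = 17.15 m²; P = b + 2y√(1+z²) = 4.9 + 2×1.71×3.162 = 15.71 m.
Hydraulic radius R = A/P = 17.15/15.71 = 1.091 m.
Manning's equation: Q = (1/n) A R^(2/3) S^(1/2) = (1/0.037) × 17.15 × 1.091^(2/3) × 0.007^(1/2) = 41.1 m³/s.

Q = 41.1 m³/s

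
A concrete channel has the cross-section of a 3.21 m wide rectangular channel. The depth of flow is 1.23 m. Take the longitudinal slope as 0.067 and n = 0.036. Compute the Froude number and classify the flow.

Flow area A = b·y = 3.21 × 1.23 = 3.948 m². Wetted perimeter P = b + 2y = 3.21 + 2×1.23 = 5.67 m.
Hydraulic radius R = A/P = 3.948/5.67 = 0.6963 m.
V = (1/n) R^(2/3) √S = (1/0.036) × 0.6963^(2/3) × √0.067 = 5.649 m/s. Hydraulic depth D_h = A/T = 3.948/3.21 = 1.23 m.
Froude number Fr = V/√(g·D_h) = 5.649/√(9.81×1.23) = 1.63, which is greater than 1, so the flow is supercritical.

supercritical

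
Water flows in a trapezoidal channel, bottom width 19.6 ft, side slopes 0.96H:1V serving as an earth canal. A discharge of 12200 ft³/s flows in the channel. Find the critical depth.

At critical depth, Q² T / (g A³) = 1, i.e. A³/T = Q²/g = 12200²/32.2 = 4622000.
Trying y = 14.5 ft: A³/T = 2420000 — short.
Trying y = 21.6 ft: A³/T = 10830000 — over.
Trying y = 17.3 ft: A³/T = 4654000 — ≈ 4622000.

y_c = 17.3 ft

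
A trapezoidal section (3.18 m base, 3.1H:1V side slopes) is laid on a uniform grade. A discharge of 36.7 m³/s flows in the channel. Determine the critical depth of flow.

y_c = 1.52 m

At critical depth, Q² T / (g A³) = 1, i.e. A³/T = Q²/g = 36.7²/9.81 = 137.3.
Try y = 1.68 m: A³/T = 205.8 — over.
Try y = 1.3 m: A³/T = 73.26 — short.
Try y = 1.52 m: A³/T = 137 — ≈ 137.3.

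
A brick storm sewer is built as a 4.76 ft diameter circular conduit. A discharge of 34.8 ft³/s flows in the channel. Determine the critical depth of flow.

y_c = 1.67 ft

At critical depth, Q² T / (g A³) = 1, i.e. A³/T = Q²/g = 34.8²/32.2 = 37.61.
Try y = 1.48 ft: A³/T = 23.83 — low.
Try y = 2.07 ft: A³/T = 86.78 — high.
Try y = 1.67 ft: A³/T = 38.01 — ≈ 37.61.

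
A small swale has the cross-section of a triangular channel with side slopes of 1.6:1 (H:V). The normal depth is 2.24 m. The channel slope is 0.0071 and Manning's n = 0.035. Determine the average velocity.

For a triangular section with side slope z = 1.6: A = zy² = 1.6×2.24² = 8.028 m²; P = 2y√(1+z²) = 2×2.24×1.887 = 8.453 m.
Hydraulic radius R = A/P = 8.028/8.453 = 0.9498 m.
From Manning's equation, V = (1/n) R^(2/3) S^(1/2) = (1/0.035) × 0.9498^(2/3) × 0.0071^(1/2) = 2.33 m/s.

V = 2.33 m/s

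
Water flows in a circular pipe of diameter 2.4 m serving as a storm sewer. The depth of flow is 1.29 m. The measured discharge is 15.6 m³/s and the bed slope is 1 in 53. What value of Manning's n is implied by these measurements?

n = 0.016

For a circular section of diameter D = 2.4 m at depth y = 1.29 m, the central angle is θ = 2 arccos(1 − 2y/D) = 3.292 rad. Then A = (D²/8)(θ − sin θ) = 2.478 m² and P = Dθ/2 = 3.95 m.
Hydraulic radius R = A/P = 2.478/3.95 = 0.6273 m.
Rearranging Manning's equation: n = (1/Q) A R^(2/3) S^(1/2) = (1/15.6) × 2.478 × 0.6273^(2/3) × √0.01887 = 0.016.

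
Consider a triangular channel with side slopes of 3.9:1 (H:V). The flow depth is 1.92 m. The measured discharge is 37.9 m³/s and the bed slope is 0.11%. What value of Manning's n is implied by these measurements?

For a triangular section with side slope z = 3.9: A = zy² = 3.9×1.92² = 14.38 m²; P = 2y√(1+z²) = 2×1.92×4.026 = 15.46 m.
Hydraulic radius R = A/P = 14.38/15.46 = 0.9299 m.
Rearranging Manning's equation: n = (1/Q) A R^(2/3) S^(1/2) = (1/37.9) × 14.38 × 0.9299^(2/3) × √0.0011 = 0.012.

n = 0.012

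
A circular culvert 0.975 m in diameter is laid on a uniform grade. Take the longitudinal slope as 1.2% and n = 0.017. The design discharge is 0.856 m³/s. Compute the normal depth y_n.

y_n = 0.462 m

Manning's equation rearranged: A R^(2/3) = nQ / (1·√S) = 0.017 × 0.856 / (√0.012) = 0.1328.
Trying y = 0.546 m: A R^(2/3) = 0.1757 — too large.
Trying y = 0.385 m: A R^(2/3) = 0.09588 — too small.
Trying y = 0.462 m: A R^(2/3) = 0.1328 — ≈ 0.1328.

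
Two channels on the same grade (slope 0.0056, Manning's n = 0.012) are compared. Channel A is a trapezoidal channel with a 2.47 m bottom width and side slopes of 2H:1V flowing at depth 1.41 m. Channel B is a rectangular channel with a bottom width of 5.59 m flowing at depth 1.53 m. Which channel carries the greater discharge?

Channel A: With bottom width b = 2.47 m and side slope z = 2: A = (b + zy)y = (2.47 + 2×1.41)×1.41 = 7.459 m²; P = b + 2y√(1+z²) = 2.47 + 2×1.41×2.236 = 8.776 m. Hydraulic radius R = A/P = 7.459/8.776 = 0.8499 m. Q_A = (1/0.012)·7.459·0.8499^(2/3)·√0.0056 = 41.74 m³/s.
Channel B: Flow area A = b·y = 5.59 × 1.53 = 8.553 m². Wetted perimeter P = b + 2y = 5.59 + 2×1.53 = 8.65 m. Hydraulic radius R = A/P = 8.553/8.65 = 0.9888 m. Q_B = (1/0.012)·8.553·0.9888^(2/3)·√0.0056 = 52.93 m³/s.
Q_A = 41.74 m³/s vs Q_B = 52.93 m³/s, so channel B carries more.

channel B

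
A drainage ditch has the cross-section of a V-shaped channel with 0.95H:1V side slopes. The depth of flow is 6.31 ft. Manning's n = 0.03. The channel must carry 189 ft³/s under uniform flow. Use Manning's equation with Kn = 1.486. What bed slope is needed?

S = 0.00362

For a triangular section with side slope z = 0.95: A = zy² = 0.95×6.31² = 37.83 ft²; P = 2y√(1+z²) = 2×6.31×1.379 = 17.41 ft.
Hydraulic radius R = A/P = 37.83/17.41 = 2.173 ft.
From Manning's equation, S = [nQ / (1.486 A R^(2/3))]² = [0.03 × 189 / (1.486 × 37.83 × 2.173^(2/3))]² = 0.00362.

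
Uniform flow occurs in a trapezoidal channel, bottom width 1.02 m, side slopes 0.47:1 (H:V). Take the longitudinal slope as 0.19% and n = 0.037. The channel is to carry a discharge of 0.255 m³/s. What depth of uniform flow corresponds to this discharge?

Manning's equation rearranged: A R^(2/3) = nQ / (1·√S) = 0.037 × 0.255 / (√0.0019) = 0.2165.
At y = 0.304 m: A R^(2/3) = 0.1245 — low.
At y = 0.513 m: A R^(2/3) = 0.2902 — high.
At y = 0.428 m: A R^(2/3) = 0.2161 — close enough.

y_n = 0.428 m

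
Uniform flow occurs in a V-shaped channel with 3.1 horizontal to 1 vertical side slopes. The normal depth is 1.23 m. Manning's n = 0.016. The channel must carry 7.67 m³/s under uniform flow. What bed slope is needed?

S = 0.0014

For a triangular section with side slope z = 3.1: A = zy² = 3.1×1.23² = 4.69 m²; P = 2y√(1+z²) = 2×1.23×3.257 = 8.013 m.
Hydraulic radius R = A/P = 4.69/8.013 = 0.5853 m.
From Manning's equation, S = [nQ / (1 A R^(2/3))]² = [0.016 × 7.67 / (1 × 4.69 × 0.5853^(2/3))]² = 0.0014.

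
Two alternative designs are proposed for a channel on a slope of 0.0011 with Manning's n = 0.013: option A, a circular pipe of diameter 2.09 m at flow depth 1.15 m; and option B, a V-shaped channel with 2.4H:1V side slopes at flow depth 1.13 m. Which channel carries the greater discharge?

channel B

Channel A: For a circular section of diameter D = 2.09 m at depth y = 1.15 m, the central angle is θ = 2 arccos(1 − 2y/D) = 3.343 rad. Then A = (D²/8)(θ − sin θ) = 1.934 m² and P = Dθ/2 = 3.493 m. Hydraulic radius R = A/P = 1.934/3.493 = 0.5538 m. Q_A = (1/0.013)·1.934·0.5538^(2/3)·√0.0011 = 3.328 m³/s.
Channel B: For a triangular section with side slope z = 2.4: A = zy² = 2.4×1.13² = 3.065 m²; P = 2y√(1+z²) = 2×1.13×2.6 = 5.876 m. Hydraulic radius R = A/P = 3.065/5.876 = 0.5215 m. Q_B = (1/0.013)·3.065·0.5215^(2/3)·√0.0011 = 5.066 m³/s.
Q_A = 3.328 m³/s vs Q_B = 5.066 m³/s, so channel B carries more.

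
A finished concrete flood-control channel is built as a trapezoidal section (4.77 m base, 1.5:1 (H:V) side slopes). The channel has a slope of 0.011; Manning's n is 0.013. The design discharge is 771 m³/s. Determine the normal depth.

y_n = 4.52 m

Manning's equation rearranged: A R^(2/3) = nQ / (1·√S) = 0.013 × 771 / (√0.011) = 95.57.
At y = 4.95 m: A R^(2/3) = 116.1 — over.
At y = 3.83 m: A R^(2/3) = 67.45 — short.
At y = 4.52 m: A R^(2/3) = 95.6 — ≈ 95.57.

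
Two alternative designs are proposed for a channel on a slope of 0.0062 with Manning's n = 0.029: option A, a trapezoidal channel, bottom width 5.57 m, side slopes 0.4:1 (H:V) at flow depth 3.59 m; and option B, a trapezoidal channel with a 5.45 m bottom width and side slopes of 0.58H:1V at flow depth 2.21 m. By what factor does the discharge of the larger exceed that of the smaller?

2.06

Channel A: With bottom width b = 5.57 m and side slope z = 0.4: A = (b + zy)y = (5.57 + 0.4×3.59)×3.59 = 25.15 m²; P = b + 2y√(1+z²) = 5.57 + 2×3.59×1.077 = 13.3 m. Hydraulic radius R = A/P = 25.15/13.3 = 1.891 m. Q_A = (1/0.029)·25.15·1.891^(2/3)·√0.0062 = 104.4 m³/s.
Channel B: With bottom width b = 5.45 m and side slope z = 0.58: A = (b + zy)y = (5.45 + 0.58×2.21)×2.21 = 14.88 m²; P = b + 2y√(1+z²) = 5.45 + 2×2.21×1.156 = 10.56 m. Hydraulic radius R = A/P = 14.88/10.56 = 1.409 m. Q_B = (1/0.029)·14.88·1.409^(2/3)·√0.0062 = 50.77 m³/s.
The larger discharge is 104.4 m³/s and the smaller is 50.77 m³/s; the ratio is 2.06.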